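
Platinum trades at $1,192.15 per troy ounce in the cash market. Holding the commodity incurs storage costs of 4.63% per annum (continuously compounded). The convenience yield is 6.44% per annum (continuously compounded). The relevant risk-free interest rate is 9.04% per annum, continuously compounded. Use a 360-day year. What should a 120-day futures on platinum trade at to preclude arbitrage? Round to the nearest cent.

$1,221.23 per troy ounce

Net carry = r + u − y = 0.0904 + 0.0463 − 0.0644 = 0.0723
F = S·e^((r+u−y)T) = 1192.15 · e^(0.0723 × 120/360) = 1192.15 · e^0.02410000
= 1192.15 × 1.02439275 = $1,221.23 per troy ounce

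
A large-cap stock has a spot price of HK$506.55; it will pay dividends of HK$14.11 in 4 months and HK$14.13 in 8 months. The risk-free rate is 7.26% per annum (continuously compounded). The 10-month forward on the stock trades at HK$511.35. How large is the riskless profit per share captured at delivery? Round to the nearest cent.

HK$2.14 per share

PV(dividends) I = 14.11·e^(−0.0726·4/12) + 14.13·e^(−0.0726·8/12) = 27.2350
Fair forward F* = (S − I)·e^(rT) = (506.55 − 27.2350)·e^0.060500 = 479.3150 × 1.062368 = 509.2089
Market HK$511.35 > fair 509.2089: forward overpriced → cash-and-carry (borrow at r, buy the stock and collect the dividends, short the forward).
Profit at T = |F_mkt − F*| = |511.35 − 509.2089| = HK$2.14 per share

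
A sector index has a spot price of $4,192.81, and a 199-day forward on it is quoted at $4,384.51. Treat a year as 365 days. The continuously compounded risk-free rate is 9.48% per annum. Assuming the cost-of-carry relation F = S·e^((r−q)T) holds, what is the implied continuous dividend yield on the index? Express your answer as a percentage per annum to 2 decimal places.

1.28%

From F = S·e^((r−q)T): (r − q) = ln(F/S)/T
ln(4384.51/4192.81) = ln(1.045721) = 0.044707
(r − q) = 0.044707 / (199/365) = 0.082000
q = r − ln(F/S)/T = 0.0948 − 0.082000 = 0.012800
q = 1.28%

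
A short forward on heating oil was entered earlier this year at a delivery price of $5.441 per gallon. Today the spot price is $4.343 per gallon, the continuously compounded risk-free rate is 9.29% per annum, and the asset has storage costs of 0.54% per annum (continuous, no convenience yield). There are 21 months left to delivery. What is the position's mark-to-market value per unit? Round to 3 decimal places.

Current fair forward for the remaining 21 months: F = S·e^((r + u)·T), (r + u) = 0.0929 + 0.0054 = 0.0983
F = 4.343 · e^(0.0983 × 21/12) = 4.343 × 1.187708 = 5.1582
Value of long forward = (F − K)·e^(−rT) = (5.1582 − 5.441) · e^(−0.0929·21/12)
= -0.2828 × 0.849952 = -0.240
Short position value = −(long value) = $0.240

$0.240 per gallon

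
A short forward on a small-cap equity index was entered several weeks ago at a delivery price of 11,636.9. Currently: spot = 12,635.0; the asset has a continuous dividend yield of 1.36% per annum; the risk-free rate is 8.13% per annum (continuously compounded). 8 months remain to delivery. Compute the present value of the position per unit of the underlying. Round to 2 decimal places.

-1497.99

Current fair forward for the remaining 8 months: F = S·e^((r − q)·T), (r − q) = 0.0813 − 0.0136 = 0.0677
F = 12635.0 · e^(0.0677 × 8/12) = 12635.0 × 1.04616734 = 13218.3243
Value of long forward = (F − K)·e^(−rT) = (13218.3243 − 11636.9) · e^(−0.0813·8/12)
= 1581.4243 × 0.94724264 = 1497.99
Short position value = −(long value) = -1497.99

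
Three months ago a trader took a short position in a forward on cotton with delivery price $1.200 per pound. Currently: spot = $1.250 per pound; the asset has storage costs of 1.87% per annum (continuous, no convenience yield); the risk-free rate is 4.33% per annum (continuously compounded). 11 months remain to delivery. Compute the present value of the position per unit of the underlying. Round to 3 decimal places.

-$0.118 per pound

Current fair forward for the remaining 11 months: F = S·e^((r + u)·T), (r + u) = 0.0433 + 0.0187 = 0.0620
F = 1.250 · e^(0.0620 × 11/12) = 1.250 × 1.058479 = 1.3231
Value of long forward = (F − K)·e^(−rT) = (1.3231 − 1.200) · e^(−0.0433·11/12)
= 0.1231 × 0.961086 = 0.118
Short position value = −(long value) = -$0.118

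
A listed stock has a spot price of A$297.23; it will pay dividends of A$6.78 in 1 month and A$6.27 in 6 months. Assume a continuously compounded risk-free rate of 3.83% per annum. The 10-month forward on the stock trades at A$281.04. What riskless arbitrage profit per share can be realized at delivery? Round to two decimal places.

A$12.50 per share

PV(dividends) I = 6.78·e^(−0.0383·1/12) + 6.27·e^(−0.0383·6/12) = 12.9095
Fair forward F* = (S − I)·e^(rT) = (297.23 − 12.9095)·e^0.031917 = 284.3205 × 1.032432 = 293.5416
Market A$281.04 < fair 293.5416: forward underpriced → reverse cash-and-carry (short the stock, invest proceeds at r, pay the dividends, go long the forward).
Profit at T = |F_mkt − F*| = |281.04 − 293.5416| = A$12.50 per share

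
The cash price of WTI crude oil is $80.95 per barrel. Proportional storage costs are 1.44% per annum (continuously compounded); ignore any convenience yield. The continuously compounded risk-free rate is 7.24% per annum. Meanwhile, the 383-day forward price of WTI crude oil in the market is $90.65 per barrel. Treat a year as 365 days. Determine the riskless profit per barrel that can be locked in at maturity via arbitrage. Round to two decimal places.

$1.98 per barrel

Fair forward: F* = S·e^(carry·T), with carry = (r + u) = 0.0724 + 0.0144 = 0.0868
F* = 80.95 · e^(0.0868 × 383/365) = 80.95 · e^0.091081 = 80.95 × 1.095358 = $88.6692
Market $90.65 > fair $88.6692: forward overpriced → cash-and-carry (buy spot, short the forward).
At maturity, profit = |F_mkt − F*| = |90.65 − 88.6692| = $1.98 per barrel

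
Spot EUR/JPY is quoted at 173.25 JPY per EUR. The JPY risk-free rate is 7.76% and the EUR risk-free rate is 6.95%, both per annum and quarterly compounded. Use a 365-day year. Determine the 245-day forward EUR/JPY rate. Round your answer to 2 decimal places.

By covered interest parity, F = S · (1+r_JPY/4)^(4T) / (1+r_EUR/4)^(4T)
= 173.25 × 1.052943 / 1.047336 = 173.25 × 1.005354
F = 174.18 JPY per EUR

174.18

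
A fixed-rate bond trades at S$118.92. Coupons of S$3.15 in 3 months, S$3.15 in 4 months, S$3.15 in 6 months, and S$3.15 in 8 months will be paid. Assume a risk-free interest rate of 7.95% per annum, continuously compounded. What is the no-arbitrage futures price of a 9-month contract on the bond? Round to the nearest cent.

PV(coupons) I = 3.15·e^(−0.0795·3/12) + 3.15·e^(−0.0795·4/12) + 3.15·e^(−0.0795·6/12) + 3.15·e^(−0.0795·8/12)
I = 3.0880 + 3.0676 + 3.0272 + 2.9874 = 12.1702
F = (S − I)·e^(rT) = (118.92 − 12.1702) · e^(0.0795·9/12)
= 106.7498 · e^0.059625 = 106.7498 × 1.061438 = S$113.31

S$113.31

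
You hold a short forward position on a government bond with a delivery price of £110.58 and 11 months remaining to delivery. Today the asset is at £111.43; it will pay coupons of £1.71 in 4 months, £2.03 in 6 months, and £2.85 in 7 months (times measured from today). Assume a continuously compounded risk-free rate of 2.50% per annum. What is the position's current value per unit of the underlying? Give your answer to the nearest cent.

£3.15

PV(remaining coupons) I = 1.71·e^(−0.0250·4/12) + 2.03·e^(−0.0250·6/12) + 2.85·e^(−0.0250·7/12) = 6.5093
Current forward F = (S − I)·e^(rT) = (111.43 − 6.5093)·e^(0.0250·11/12) = 104.9207 × 1.023181 = 107.3529
Value (long) = (F − K)·e^(−rT) = (107.3529 − 110.58) × 0.977344 = -3.1540
Short position value = −(long value) = £3.15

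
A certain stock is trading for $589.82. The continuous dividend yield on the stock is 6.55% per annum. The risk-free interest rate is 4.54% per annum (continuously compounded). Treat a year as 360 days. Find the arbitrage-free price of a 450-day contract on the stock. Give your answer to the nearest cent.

$575.19

F = S·e^((r − q)T) = 589.82 · e^((0.0454 − 0.0655) × 450/360)
= 589.82 · e^-0.025125 = 589.82 × 0.975188
F = $575.19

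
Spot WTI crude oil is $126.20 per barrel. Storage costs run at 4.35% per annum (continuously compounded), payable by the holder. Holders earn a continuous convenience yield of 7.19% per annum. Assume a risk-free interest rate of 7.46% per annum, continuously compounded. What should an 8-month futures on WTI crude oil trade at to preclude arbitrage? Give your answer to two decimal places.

$130.15 per barrel

Net carry = r + u − y = 0.0746 + 0.0435 − 0.0719 = 0.0462
F = S·e^((r+u−y)T) = 126.20 · e^(0.0462 × 8/12) = 126.20 · e^0.030800
= 126.20 × 1.031279 = $130.15 per barrel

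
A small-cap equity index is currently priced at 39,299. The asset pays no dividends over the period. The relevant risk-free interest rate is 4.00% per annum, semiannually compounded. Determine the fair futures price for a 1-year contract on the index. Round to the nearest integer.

F = S · (1+r/2)^(2T)
= 39299 × 1.040400
F = 40,887

40,887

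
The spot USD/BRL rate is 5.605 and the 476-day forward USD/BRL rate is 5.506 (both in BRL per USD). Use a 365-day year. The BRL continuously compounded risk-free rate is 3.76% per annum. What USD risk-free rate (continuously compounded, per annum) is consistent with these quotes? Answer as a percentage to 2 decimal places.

F = S·e^((r_BRL − r_USD)T) ⇒ r_USD = r_BRL − ln(F/S)/T
ln(5.506/5.605) = -0.017821; /(476/365) = -0.013665
r_USD = 0.0376 + 0.013665 = 0.051265
r_USD = 5.13%

5.13%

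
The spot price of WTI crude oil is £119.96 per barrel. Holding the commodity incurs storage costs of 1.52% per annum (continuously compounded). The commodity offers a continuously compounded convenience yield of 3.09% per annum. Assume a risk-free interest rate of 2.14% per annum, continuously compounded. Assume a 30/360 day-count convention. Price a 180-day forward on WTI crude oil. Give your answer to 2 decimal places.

£120.30 per barrel

Net carry = r + u − y = 0.0214 + 0.0152 − 0.0309 = 0.0057
F = S·e^((r+u−y)T) = 119.96 · e^(0.0057 × 180/360) = 119.96 · e^0.002850
= 119.96 × 1.002854 = £120.30 per barrel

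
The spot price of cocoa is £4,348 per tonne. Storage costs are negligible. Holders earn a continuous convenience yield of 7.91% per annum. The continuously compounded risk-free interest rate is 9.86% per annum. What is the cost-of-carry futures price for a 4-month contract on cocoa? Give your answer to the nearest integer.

£4,376 per tonne

Net carry = r + u − y = 0.0986 + 0.0000 − 0.0791 = 0.0195
F = S·e^((r+u−y)T) = 4348 · e^(0.0195 × 4/12) = 4348 · e^0.006500
= 4348 × 1.006521 = £4,376 per tonne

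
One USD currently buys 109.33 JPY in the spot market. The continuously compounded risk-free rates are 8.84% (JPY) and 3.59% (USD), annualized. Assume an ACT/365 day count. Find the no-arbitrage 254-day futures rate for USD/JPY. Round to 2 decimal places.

113.40

F = S·e^((r_JPY − r_USD)T) = 109.33 · e^((0.0884 − 0.0359) × 254/365)
= 109.33 · e^0.036534 = 109.33 × 1.037210
F = 113.40 JPY per USD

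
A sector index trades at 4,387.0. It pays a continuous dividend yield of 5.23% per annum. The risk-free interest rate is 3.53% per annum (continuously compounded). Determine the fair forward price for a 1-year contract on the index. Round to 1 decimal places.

F = S·e^((r − q)T) = 4387.0 · e^((0.0353 − 0.0523) × 1)
= 4387.0 · e^-0.017000 = 4387.0 × 0.983144
F = 4,313.1

4,313.1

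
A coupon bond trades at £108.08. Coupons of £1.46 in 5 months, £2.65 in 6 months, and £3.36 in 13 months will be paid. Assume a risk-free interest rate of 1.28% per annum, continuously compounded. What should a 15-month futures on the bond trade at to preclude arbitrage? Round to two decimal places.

PV(coupons) I = 1.46·e^(−0.0128·5/12) + 2.65·e^(−0.0128·6/12) + 3.36·e^(−0.0128·13/12)
I = 1.4522 + 2.6331 + 3.3137 = 7.3990
F = (S − I)·e^(rT) = (108.08 − 7.3990) · e^(0.0128·15/12)
= 100.6810 · e^0.016000 = 100.6810 × 1.016129 = £102.30

£102.30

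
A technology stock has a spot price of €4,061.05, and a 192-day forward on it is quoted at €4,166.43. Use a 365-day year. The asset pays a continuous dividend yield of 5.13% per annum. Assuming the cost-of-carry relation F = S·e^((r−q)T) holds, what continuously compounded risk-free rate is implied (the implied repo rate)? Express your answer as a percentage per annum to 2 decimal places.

From F = S·e^((r−q)T): (r − q) = ln(F/S)/T
ln(4166.43/4061.05) = ln(1.025949) = 0.025618
(r − q) = 0.025618 / (192/365) = 0.048701
r = ln(F/S)/T + q = 0.048701 + 0.0513 = 0.100001
r = 10.00%

10.00%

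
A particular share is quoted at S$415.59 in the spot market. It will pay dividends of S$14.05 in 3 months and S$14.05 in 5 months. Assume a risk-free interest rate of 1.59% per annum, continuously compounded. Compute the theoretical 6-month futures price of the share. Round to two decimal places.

S$390.73

PV(dividends) I = 14.05·e^(−0.0159·3/12) + 14.05·e^(−0.0159·5/12)
I = 13.9943 + 13.9572 = 27.9515
F = (S − I)·e^(rT) = (415.59 − 27.9515) · e^(0.0159·6/12)
= 387.6385 · e^0.007950 = 387.6385 × 1.007982 = S$390.73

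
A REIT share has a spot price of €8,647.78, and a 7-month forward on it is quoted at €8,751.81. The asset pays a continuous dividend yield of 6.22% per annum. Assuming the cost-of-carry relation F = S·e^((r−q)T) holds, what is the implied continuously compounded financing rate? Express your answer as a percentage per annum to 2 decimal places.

From F = S·e^((r−q)T): (r − q) = ln(F/S)/T
ln(8751.81/8647.78) = ln(1.012030) = 0.011958
(r − q) = 0.011958 / (7/12) = 0.020499
r = ln(F/S)/T + q = 0.020499 + 0.0622 = 0.082699
r = 8.27%

8.27%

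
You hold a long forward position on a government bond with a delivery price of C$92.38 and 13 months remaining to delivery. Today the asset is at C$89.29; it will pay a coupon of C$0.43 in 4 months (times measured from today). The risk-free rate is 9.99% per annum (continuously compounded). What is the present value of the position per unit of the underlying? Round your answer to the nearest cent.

PV(remaining coupons) I = 0.43·e^(−0.0999·4/12) = 0.4159
Current forward F = (S − I)·e^(rT) = (89.29 − 0.4159)·e^(0.0999·13/12) = 88.8741 × 1.114298 = 99.0322
Value (long) = (F − K)·e^(−rT) = (99.0322 − 92.38) × 0.897426 = 5.9699
Value = C$5.97

C$5.97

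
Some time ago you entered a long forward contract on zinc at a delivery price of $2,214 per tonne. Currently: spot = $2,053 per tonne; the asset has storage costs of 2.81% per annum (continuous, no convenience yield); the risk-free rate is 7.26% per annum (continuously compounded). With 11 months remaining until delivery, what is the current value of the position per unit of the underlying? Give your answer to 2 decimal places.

$35.11 per tonne

Current fair forward for the remaining 11 months: F = S·e^((r + u)·T), (r + u) = 0.0726 + 0.0281 = 0.1007
F = 2053 · e^(0.1007 × 11/12) = 2053 × 1.09670292 = 2251.5311
Value of long forward = (F − K)·e^(−rT) = (2251.5311 − 2214) · e^(−0.0726·11/12)
= 37.5311 × 0.93561613 = 35.11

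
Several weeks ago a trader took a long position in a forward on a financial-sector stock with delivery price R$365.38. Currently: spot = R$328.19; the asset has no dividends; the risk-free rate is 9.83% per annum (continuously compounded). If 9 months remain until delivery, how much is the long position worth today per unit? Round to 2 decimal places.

-R$11.22

Current fair forward for the remaining 9 months: F = S·e^(r·T), r = 0.0983
F = 328.19 · e^(0.0983 × 9/12) = 328.19 × 1.076511 = 353.3001
Value of long forward = (F − K)·e^(−rT) = (353.3001 − 365.38) · e^(−0.0983·9/12)
= -12.0799 × 0.928927 = -11.22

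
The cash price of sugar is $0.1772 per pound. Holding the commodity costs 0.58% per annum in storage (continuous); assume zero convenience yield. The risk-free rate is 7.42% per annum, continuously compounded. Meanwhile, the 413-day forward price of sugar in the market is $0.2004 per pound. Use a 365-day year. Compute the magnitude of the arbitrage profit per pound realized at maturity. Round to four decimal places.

Fair forward: F* = S·e^(carry·T), with carry = (r + u) = 0.0742 + 0.0058 = 0.0800
F* = 0.1772 · e^(0.0800 × 413/365) = 0.1772 · e^0.090521 = 0.1772 × 1.094744 = $0.1940
Market $0.2004 > fair $0.1940: forward overpriced → cash-and-carry (buy spot, short the forward).
At maturity, profit = |F_mkt − F*| = |0.2004 − 0.1940| = $0.0064 per pound

$0.0064 per pound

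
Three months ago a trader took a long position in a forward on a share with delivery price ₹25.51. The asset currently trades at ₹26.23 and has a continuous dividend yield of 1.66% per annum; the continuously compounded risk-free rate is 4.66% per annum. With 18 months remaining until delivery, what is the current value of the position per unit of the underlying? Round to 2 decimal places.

₹1.80

Current fair forward for the remaining 18 months: F = S·e^((r − q)·T), (r − q) = 0.0466 − 0.0166 = 0.0300
F = 26.23 · e^(0.0300 × 18/12) = 26.23 × 1.046028 = 27.4373
Value of long forward = (F − K)·e^(−rT) = (27.4373 − 25.51) · e^(−0.0466·18/12)
= 1.9273 × 0.932487 = 1.80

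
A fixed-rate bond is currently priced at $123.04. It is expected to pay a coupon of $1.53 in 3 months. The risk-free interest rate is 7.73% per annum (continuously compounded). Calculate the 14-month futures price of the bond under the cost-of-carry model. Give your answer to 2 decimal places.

$133.01

PV(coupons) I = 1.53·e^(−0.0773·3/12)
I = 1.5007
F = (S − I)·e^(rT) = (123.04 − 1.5007) · e^(0.0773·14/12)
= 121.5393 · e^0.090183 = 121.5393 × 1.094375 = $133.01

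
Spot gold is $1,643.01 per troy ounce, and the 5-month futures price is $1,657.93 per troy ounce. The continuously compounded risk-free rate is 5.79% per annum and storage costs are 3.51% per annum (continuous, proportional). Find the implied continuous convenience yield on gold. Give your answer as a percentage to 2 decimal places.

7.13%

F = S·e^((r+u−y)T) ⇒ (r+u−y) = ln(F/S)/T
ln(1657.93/1643.01) = 0.009040; /T ⇒ 0.021696
y = r + u − ln(F/S)/T = 0.0579 + 0.0351 − 0.021696 = 0.071304
y = 7.13%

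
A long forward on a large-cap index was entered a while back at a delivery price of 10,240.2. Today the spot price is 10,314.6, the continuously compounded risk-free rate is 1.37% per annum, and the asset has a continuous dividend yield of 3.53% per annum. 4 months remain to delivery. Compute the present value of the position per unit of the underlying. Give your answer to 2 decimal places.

Current fair forward for the remaining 4 months: F = S·e^((r − q)·T), (r − q) = 0.0137 − 0.0353 = -0.0216
F = 10314.6 · e^(-0.0216 × 4/12) = 10314.6 × 0.99282586 = 10240.6016
Value of long forward = (F − K)·e^(−rT) = (10240.6016 − 10240.2) · e^(−0.0137·4/12)
= 0.4016 × 0.99544374 = 0.40

0.40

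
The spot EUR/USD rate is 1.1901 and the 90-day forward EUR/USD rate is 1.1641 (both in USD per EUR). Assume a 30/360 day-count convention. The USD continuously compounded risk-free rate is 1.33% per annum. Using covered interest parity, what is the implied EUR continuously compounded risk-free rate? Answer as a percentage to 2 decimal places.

10.17%

F = S·e^((r_USD − r_EUR)T) ⇒ r_EUR = r_USD − ln(F/S)/T
ln(1.1641/1.1901) = -0.022089; /(90/360) = -0.088356
r_EUR = 0.0133 + 0.088356 = 0.101656
r_EUR = 10.17%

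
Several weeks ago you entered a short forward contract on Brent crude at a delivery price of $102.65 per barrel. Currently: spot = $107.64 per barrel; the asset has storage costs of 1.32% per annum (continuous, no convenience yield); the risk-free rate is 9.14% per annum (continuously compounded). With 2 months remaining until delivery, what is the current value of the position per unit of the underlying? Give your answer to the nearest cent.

Current fair forward for the remaining 2 months: F = S·e^((r + u)·T), (r + u) = 0.0914 + 0.0132 = 0.1046
F = 107.64 · e^(0.1046 × 2/12) = 107.64 × 1.017586 = 109.5330
Value of long forward = (F − K)·e^(−rT) = (109.5330 − 102.65) · e^(−0.0914·2/12)
= 6.8830 × 0.984882 = 6.78
Short position value = −(long value) = -$6.78

-$6.78 per barrel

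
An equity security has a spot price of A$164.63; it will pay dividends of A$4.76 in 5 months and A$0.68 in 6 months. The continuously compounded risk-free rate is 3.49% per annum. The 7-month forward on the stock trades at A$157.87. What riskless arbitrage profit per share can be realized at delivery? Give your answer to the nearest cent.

PV(dividends) I = 4.76·e^(−0.0349·5/12) + 0.68·e^(−0.0349·6/12) = 5.3595
Fair forward F* = (S − I)·e^(rT) = (164.63 − 5.3595)·e^0.020358 = 159.2705 × 1.020567 = 162.5462
Market A$157.87 < fair 162.5462: forward underpriced → reverse cash-and-carry (short the stock, invest proceeds at r, pay the dividends, go long the forward).
Profit at T = |F_mkt − F*| = |157.87 − 162.5462| = A$4.68 per share

A$4.68 per share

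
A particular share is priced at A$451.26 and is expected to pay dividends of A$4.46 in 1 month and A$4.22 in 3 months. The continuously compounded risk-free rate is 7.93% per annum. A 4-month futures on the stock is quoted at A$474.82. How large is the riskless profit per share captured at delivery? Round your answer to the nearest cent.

A$20.27 per share

PV(dividends) I = 4.46·e^(−0.0793·1/12) + 4.22·e^(−0.0793·3/12) = 8.5678
Fair futures F* = (S − I)·e^(rT) = (451.26 − 8.5678)·e^0.026433 = 442.6922 × 1.026785 = 454.5497
Market A$474.82 > fair 454.5497: forward overpriced → cash-and-carry (borrow at r, buy the stock and collect the dividends, short the forward).
Profit at T = |F_mkt − F*| = |474.82 − 454.5497| = A$20.27 per share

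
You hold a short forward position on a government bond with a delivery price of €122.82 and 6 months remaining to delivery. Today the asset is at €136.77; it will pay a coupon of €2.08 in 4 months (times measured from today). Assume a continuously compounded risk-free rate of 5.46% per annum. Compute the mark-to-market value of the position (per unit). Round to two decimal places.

PV(remaining coupons) I = 2.08·e^(−0.0546·4/12) = 2.0425
Current forward F = (S − I)·e^(rT) = (136.77 − 2.0425)·e^(0.0546·6/12) = 134.7275 × 1.027676 = 138.4562
Value (long) = (F − K)·e^(−rT) = (138.4562 − 122.82) × 0.973069 = 15.2151
Short position value = −(long value) = -€15.22

-€15.22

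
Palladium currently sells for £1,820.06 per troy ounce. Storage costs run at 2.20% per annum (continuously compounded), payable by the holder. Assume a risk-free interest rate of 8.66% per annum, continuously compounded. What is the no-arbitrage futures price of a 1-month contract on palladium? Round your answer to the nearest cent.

£1,836.61 per troy ounce

Net carry = r + u − y = 0.0866 + 0.0220 − 0.0000 = 0.1086
F = S·e^((r+u−y)T) = 1820.06 · e^(0.1086 × 1/12) = 1820.06 · e^0.00905000
= 1820.06 × 1.00909108 = £1,836.61 per troy ounce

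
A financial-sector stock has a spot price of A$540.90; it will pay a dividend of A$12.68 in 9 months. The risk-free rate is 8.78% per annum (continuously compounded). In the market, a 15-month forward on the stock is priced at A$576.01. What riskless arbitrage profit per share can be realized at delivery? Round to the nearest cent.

PV(dividends) I = 12.68·e^(−0.0878·9/12) = 11.8719
Fair forward F* = (S − I)·e^(rT) = (540.90 − 11.8719)·e^0.109750 = 529.0281 × 1.115999 = 590.3948
Market A$576.01 < fair 590.3948: forward underpriced → reverse cash-and-carry (short the stock, invest proceeds at r, pay the dividends, go long the forward).
Profit at T = |F_mkt − F*| = |576.01 − 590.3948| = A$14.38 per share

A$14.38 per share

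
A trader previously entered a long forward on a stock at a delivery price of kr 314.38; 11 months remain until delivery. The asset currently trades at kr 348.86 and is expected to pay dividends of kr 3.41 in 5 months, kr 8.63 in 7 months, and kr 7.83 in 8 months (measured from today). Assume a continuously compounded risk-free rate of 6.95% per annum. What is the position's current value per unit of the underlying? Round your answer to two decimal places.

kr 34.81

PV(remaining dividends) I = 3.41·e^(−0.0695·5/12) + 8.63·e^(−0.0695·7/12) + 7.83·e^(−0.0695·8/12) = 19.0753
Current forward F = (S − I)·e^(rT) = (348.86 − 19.0753)·e^(0.0695·11/12) = 329.7847 × 1.065782 = 351.4786
Value (long) = (F − K)·e^(−rT) = (351.4786 − 314.38) × 0.938279 = 34.8088
Value = kr 34.81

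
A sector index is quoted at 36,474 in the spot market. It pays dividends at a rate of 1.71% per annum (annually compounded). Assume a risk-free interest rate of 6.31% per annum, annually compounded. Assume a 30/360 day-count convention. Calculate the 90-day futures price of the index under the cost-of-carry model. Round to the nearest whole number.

F = S · (1+r)^T / (1+q)^T
= 36474 × 1.015415 / 1.004248 = 36474 × 1.011120
F = 36,880

36,880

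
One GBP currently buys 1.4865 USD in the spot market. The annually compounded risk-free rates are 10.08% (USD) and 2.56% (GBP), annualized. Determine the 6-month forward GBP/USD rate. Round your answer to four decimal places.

By covered interest parity, F = S · (1+r_USD)^T / (1+r_GBP)^T
= 1.4865 × 1.049190 / 1.012719 = 1.4865 × 1.036013
F = 1.5400 USD per GBP

1.5400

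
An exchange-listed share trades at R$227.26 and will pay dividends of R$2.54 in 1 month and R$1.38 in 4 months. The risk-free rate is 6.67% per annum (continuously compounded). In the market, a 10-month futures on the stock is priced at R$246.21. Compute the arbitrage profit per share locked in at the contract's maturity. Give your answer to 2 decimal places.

PV(dividends) I = 2.54·e^(−0.0667·1/12) + 1.38·e^(−0.0667·4/12) = 3.8756
Fair futures F* = (S − I)·e^(rT) = (227.26 − 3.8756)·e^0.055583 = 223.3844 × 1.057157 = 236.1524
Market R$246.21 > fair 236.1524: forward overpriced → cash-and-carry (borrow at r, buy the stock and collect the dividends, short the forward).
Profit at T = |F_mkt − F*| = |246.21 − 236.1524| = R$10.06 per share

R$10.06 per share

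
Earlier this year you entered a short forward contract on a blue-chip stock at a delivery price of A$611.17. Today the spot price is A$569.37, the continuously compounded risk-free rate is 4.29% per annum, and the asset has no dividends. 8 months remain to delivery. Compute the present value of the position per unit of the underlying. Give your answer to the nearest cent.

Current fair forward for the remaining 8 months: F = S·e^(r·T), r = 0.0429
F = 569.37 · e^(0.0429 × 8/12) = 569.37 × 1.029013 = 585.8891
Value of long forward = (F − K)·e^(−rT) = (585.8891 − 611.17) · e^(−0.0429·8/12)
= -25.2809 × 0.971805 = -24.57
Short position value = −(long value) = A$24.57

A$24.57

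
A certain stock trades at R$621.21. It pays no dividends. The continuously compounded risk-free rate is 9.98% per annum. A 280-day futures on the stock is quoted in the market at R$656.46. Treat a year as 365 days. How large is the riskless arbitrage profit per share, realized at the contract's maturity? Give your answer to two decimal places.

Fair futures: F* = S·e^(carry·T), with carry = r = 0.0998
F* = 621.21 · e^(0.0998 × 280/365) = 621.21 · e^0.076559 = 621.21 × 1.079566 = R$670.6372
Market R$656.46 < fair R$670.6372: forward underpriced → reverse cash-and-carry (short spot, go long the forward).
At maturity, profit = |F_mkt − F*| = |656.46 − 670.6372| = R$14.18 per share

R$14.18 per share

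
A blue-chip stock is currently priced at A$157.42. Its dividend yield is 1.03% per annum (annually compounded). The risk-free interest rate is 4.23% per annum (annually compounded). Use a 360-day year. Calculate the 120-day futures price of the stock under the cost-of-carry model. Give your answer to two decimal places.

F = S · (1+r)^T / (1+q)^T
= 157.42 × 1.013906 / 1.003422 = 157.42 × 1.010448
F = A$159.06

A$159.06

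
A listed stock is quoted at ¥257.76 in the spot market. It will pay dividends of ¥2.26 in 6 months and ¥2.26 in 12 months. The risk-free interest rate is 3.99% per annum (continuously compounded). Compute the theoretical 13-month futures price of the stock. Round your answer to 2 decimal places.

¥264.57

PV(dividends) I = 2.26·e^(−0.0399·6/12) + 2.26·e^(−0.0399·12/12)
I = 2.2154 + 2.1716 = 4.3870
F = (S − I)·e^(rT) = (257.76 − 4.3870) · e^(0.0399·13/12)
= 253.3730 · e^0.043225 = 253.3730 × 1.044173 = ¥264.57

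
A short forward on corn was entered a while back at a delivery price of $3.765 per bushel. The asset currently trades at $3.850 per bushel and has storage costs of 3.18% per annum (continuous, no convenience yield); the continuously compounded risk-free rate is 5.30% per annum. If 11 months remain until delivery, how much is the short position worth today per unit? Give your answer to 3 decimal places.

Current fair forward for the remaining 11 months: F = S·e^((r + u)·T), (r + u) = 0.0530 + 0.0318 = 0.0848
F = 3.850 · e^(0.0848 × 11/12) = 3.850 × 1.080834 = 4.1612
Value of long forward = (F − K)·e^(−rT) = (4.1612 − 3.765) · e^(−0.0530·11/12)
= 0.3962 × 0.952578 = 0.377
Short position value = −(long value) = -$0.377

-$0.377 per bushel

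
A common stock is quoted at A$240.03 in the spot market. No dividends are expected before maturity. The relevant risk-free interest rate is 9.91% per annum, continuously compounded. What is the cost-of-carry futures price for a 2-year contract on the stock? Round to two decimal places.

A$292.65

F = S·e^(rT) = 240.03 · e^(0.0991 × 2)
= 240.03 · e^0.198200 = 240.03 × 1.219206
F = A$292.65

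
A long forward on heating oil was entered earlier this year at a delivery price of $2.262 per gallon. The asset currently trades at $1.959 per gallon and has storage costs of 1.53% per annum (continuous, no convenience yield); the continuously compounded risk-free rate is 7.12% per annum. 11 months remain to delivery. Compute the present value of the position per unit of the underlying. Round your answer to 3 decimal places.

-$0.132 per gallon

Current fair forward for the remaining 11 months: F = S·e^((r + u)·T), (r + u) = 0.0712 + 0.0153 = 0.0865
F = 1.959 · e^(0.0865 × 11/12) = 1.959 × 1.082520 = 2.1207
Value of long forward = (F − K)·e^(−rT) = (2.1207 − 2.262) · e^(−0.0712·11/12)
= -0.1413 × 0.936818 = -0.132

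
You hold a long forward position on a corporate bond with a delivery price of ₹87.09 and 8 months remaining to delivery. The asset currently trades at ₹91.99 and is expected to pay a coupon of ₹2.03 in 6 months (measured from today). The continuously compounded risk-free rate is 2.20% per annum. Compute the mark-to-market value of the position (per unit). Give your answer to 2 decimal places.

₹4.16

PV(remaining coupons) I = 2.03·e^(−0.0220·6/12) = 2.0078
Current forward F = (S − I)·e^(rT) = (91.99 − 2.0078)·e^(0.0220·8/12) = 89.9822 × 1.014775 = 91.3117
Value (long) = (F − K)·e^(−rT) = (91.3117 − 87.09) × 0.985440 = 4.1602
Value = ₹4.16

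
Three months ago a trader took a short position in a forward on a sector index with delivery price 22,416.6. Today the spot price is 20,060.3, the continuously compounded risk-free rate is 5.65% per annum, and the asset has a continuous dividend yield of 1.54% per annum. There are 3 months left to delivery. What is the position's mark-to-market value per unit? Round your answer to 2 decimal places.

2118.97

Current fair forward for the remaining 3 months: F = S·e^((r − q)·T), (r − q) = 0.0565 − 0.0154 = 0.0411
F = 20060.3 · e^(0.0411 × 3/12) = 20060.3 × 1.01032797 = 20267.4822
Value of long forward = (F − K)·e^(−rT) = (20267.4822 − 22416.6) · e^(−0.0565·3/12)
= -2149.1178 × 0.98597429 = -2118.97
Short position value = −(long value) = 2118.97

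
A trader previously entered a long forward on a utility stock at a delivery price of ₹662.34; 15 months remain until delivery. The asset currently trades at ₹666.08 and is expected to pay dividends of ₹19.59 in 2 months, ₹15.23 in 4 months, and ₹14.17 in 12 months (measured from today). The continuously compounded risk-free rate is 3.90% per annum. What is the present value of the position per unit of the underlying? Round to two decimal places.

PV(remaining dividends) I = 19.59·e^(−0.0390·2/12) + 15.23·e^(−0.0390·4/12) + 14.17·e^(−0.0390·12/12) = 48.1244
Current forward F = (S − I)·e^(rT) = (666.08 − 48.1244)·e^(0.0390·15/12) = 617.9556 × 1.049958 = 648.8274
Value (long) = (F − K)·e^(−rT) = (648.8274 − 662.34) × 0.952419 = -12.8697
Value = -₹12.87

-₹12.87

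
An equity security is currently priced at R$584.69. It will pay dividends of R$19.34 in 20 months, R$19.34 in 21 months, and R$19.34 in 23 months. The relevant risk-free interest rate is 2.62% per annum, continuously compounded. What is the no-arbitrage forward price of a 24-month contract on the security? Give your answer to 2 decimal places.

PV(dividends) I = 19.34·e^(−0.0262·20/12) + 19.34·e^(−0.0262·21/12) + 19.34·e^(−0.0262·23/12)
I = 18.5137 + 18.4733 + 18.3928 = 55.3798
F = (S − I)·e^(rT) = (584.69 − 55.3798) · e^(0.0262·24/12)
= 529.3102 · e^0.052400 = 529.3102 × 1.053797 = R$557.79

R$557.79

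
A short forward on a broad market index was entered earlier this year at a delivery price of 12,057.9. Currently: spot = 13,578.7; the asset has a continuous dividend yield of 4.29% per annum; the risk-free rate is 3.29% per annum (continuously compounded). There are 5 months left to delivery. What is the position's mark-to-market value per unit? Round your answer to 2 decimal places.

Current fair forward for the remaining 5 months: F = S·e^((r − q)·T), (r − q) = 0.0329 − 0.0429 = -0.0100
F = 13578.7 · e^(-0.0100 × 5/12) = 13578.7 × 0.99584200 = 13522.2398
Value of long forward = (F − K)·e^(−rT) = (13522.2398 − 12057.9) · e^(−0.0329·5/12)
= 1464.3398 × 0.98638520 = 1444.40
Short position value = −(long value) = -1444.40

-1444.40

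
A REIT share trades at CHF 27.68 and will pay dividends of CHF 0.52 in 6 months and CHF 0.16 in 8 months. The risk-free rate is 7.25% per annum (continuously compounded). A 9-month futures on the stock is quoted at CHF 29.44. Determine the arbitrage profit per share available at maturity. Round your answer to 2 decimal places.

PV(dividends) I = 0.52·e^(−0.0725·6/12) + 0.16·e^(−0.0725·8/12) = 0.6539
Fair futures F* = (S − I)·e^(rT) = (27.68 − 0.6539)·e^0.054375 = 27.0261 × 1.055880 = 28.5363
Market CHF 29.44 > fair 28.5363: forward overpriced → cash-and-carry (borrow at r, buy the stock and collect the dividends, short the forward).
Profit at T = |F_mkt − F*| = |29.44 − 28.5363| = CHF 0.90 per share

CHF 0.90 per share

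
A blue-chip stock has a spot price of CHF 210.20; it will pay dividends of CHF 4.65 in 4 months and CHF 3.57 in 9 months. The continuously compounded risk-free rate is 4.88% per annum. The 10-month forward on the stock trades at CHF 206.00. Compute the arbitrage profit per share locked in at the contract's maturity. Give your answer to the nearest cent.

CHF 4.57 per share

PV(dividends) I = 4.65·e^(−0.0488·4/12) + 3.57·e^(−0.0488·9/12) = 8.0167
Fair forward F* = (S − I)·e^(rT) = (210.20 − 8.0167)·e^0.040667 = 202.1833 × 1.041505 = 210.5749
Market CHF 206.00 < fair 210.5749: forward underpriced → reverse cash-and-carry (short the stock, invest proceeds at r, pay the dividends, go long the forward).
Profit at T = |F_mkt − F*| = |206.00 − 210.5749| = CHF 4.57 per share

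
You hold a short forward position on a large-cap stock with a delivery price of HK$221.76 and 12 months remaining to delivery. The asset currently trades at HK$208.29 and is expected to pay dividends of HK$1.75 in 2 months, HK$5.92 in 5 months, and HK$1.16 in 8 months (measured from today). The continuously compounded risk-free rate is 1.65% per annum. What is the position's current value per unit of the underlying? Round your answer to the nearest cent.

PV(remaining dividends) I = 1.75·e^(−0.0165·2/12) + 5.92·e^(−0.0165·5/12) + 1.16·e^(−0.0165·8/12) = 8.7719
Current forward F = (S − I)·e^(rT) = (208.29 − 8.7719)·e^(0.0165·12/12) = 199.5181 × 1.016637 = 202.8375
Value (long) = (F − K)·e^(−rT) = (202.8375 − 221.76) × 0.983635 = -18.6128
Short position value = −(long value) = HK$18.61

HK$18.61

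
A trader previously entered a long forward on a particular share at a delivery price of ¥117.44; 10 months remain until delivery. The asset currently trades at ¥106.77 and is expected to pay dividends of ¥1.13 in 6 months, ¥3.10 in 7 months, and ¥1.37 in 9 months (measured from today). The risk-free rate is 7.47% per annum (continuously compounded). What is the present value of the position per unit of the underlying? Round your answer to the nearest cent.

-¥8.93

PV(remaining dividends) I = 1.13·e^(−0.0747·6/12) + 3.10·e^(−0.0747·7/12) + 1.37·e^(−0.0747·9/12) = 5.3517
Current forward F = (S − I)·e^(rT) = (106.77 − 5.3517)·e^(0.0747·10/12) = 101.4183 × 1.064228 = 107.9322
Value (long) = (F − K)·e^(−rT) = (107.9322 − 117.44) × 0.939648 = -8.9340
Value = -¥8.93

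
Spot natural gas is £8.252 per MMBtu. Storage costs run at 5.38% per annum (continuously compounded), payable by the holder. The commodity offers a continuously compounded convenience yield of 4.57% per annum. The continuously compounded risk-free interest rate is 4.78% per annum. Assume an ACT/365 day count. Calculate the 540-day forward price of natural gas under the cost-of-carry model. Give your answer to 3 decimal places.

£8.963 per MMBtu

Net carry = r + u − y = 0.0478 + 0.0538 − 0.0457 = 0.0559
F = S·e^((r+u−y)T) = 8.252 · e^(0.0559 × 540/365) = 8.252 · e^0.082701
= 8.252 × 1.086217 = £8.963 per MMBtu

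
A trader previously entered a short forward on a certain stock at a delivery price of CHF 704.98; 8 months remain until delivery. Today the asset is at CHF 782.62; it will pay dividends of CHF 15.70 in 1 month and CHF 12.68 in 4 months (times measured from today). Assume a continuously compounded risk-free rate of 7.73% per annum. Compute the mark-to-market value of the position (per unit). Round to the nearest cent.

-CHF 85.09

PV(remaining dividends) I = 15.70·e^(−0.0773·1/12) + 12.68·e^(−0.0773·4/12) = 27.9566
Current forward F = (S − I)·e^(rT) = (782.62 − 27.9566)·e^(0.0773·8/12) = 754.6634 × 1.052884 = 794.5730
Value (long) = (F − K)·e^(−rT) = (794.5730 − 704.98) × 0.949772 = 85.0929
Short position value = −(long value) = -CHF 85.09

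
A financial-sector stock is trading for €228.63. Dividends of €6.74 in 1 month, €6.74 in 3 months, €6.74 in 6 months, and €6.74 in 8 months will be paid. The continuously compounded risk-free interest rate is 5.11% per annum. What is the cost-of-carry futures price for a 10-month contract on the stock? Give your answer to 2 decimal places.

€210.98

PV(dividends) I = 6.74·e^(−0.0511·1/12) + 6.74·e^(−0.0511·3/12) + 6.74·e^(−0.0511·6/12) + 6.74·e^(−0.0511·8/12)
I = 6.7114 + 6.6544 + 6.5700 + 6.5143 = 26.4501
F = (S − I)·e^(rT) = (228.63 − 26.4501) · e^(0.0511·10/12)
= 202.1799 · e^0.042583 = 202.1799 × 1.043503 = €210.98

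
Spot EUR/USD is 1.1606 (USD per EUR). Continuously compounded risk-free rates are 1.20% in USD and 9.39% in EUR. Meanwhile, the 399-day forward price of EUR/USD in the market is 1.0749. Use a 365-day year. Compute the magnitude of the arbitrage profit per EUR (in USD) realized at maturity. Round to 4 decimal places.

0.0137 per EUR (in USD)

Fair forward: F* = S·e^(carry·T), with carry = (r_USD − r_EUR) = 0.0120 − 0.0939 = -0.0819
F* = 1.1606 · e^(-0.0819 × 399/365) = 1.1606 · e^-0.089529 = 1.1606 × 0.914362 = 1.0612
Market 1.0749 > fair 1.0612: forward overpriced → cash-and-carry (buy spot, short the forward).
At maturity, profit = |F_mkt − F*| = |1.0749 − 1.0612| = 0.0137 per EUR (in USD)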